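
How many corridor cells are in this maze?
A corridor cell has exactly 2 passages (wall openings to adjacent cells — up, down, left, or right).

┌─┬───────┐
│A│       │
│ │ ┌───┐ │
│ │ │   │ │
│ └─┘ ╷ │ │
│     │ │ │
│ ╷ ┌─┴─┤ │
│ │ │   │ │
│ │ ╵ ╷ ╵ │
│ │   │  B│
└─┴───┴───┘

Counting cells with exactly 2 passages:
Total corridor cells: 19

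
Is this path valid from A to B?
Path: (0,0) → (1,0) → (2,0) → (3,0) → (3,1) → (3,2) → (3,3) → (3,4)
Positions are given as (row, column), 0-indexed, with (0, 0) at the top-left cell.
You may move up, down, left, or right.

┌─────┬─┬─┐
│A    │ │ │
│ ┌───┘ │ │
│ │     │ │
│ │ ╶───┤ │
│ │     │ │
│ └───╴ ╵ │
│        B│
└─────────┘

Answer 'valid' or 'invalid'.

Checking path validity:
Result: All consecutive moves are passable.

valid

Correct solution:

┌─────┬─┬─┐
│A    │ │ │
│ ┌───┘ │ │
│↓│     │ │
│ │ ╶───┤ │
│↓│     │ │
│ └───╴ ╵ │
│↳ → → → B│
└─────────┘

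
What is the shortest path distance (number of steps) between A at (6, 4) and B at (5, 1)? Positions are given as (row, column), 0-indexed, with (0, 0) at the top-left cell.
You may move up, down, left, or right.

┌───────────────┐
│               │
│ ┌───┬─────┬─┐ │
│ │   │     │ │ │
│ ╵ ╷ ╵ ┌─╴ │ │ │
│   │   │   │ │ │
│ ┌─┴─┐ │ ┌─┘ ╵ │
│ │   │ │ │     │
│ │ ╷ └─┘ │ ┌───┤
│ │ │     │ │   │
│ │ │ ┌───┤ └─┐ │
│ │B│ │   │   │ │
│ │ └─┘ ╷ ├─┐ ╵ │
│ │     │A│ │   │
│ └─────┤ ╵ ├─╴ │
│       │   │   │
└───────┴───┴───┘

Finding path from (6, 4) to (5, 1):
Path: (6,4) → (5,4) → (5,3) → (6,3) → (6,2) → (6,1) → (5,1)
Distance: 6 steps

Solution:

┌───────────────┐
│               │
│ ┌───┬─────┬─┐ │
│ │   │     │ │ │
│ ╵ ╷ ╵ ┌─╴ │ │ │
│   │   │   │ │ │
│ ┌─┴─┐ │ ┌─┘ ╵ │
│ │   │ │ │     │
│ │ ╷ └─┘ │ ┌───┤
│ │ │     │ │   │
│ │ │ ┌───┤ └─┐ │
│ │B│ │↓ ↰│   │ │
│ │ └─┘ ╷ ├─┐ ╵ │
│ │↑ ← ↲│A│ │   │
│ └─────┤ ╵ ├─╴ │
│       │   │   │
└───────┴───┴───┘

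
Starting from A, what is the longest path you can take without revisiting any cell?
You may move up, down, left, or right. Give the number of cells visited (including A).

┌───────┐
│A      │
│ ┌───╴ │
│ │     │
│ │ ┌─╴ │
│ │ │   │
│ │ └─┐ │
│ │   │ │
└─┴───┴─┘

Finding longest simple path using DFS:
Start: (0, 0)
Longest path visits 10 cells
Path: A → right → right → right → down → left → left → down → down → right

Solution:

┌───────┐
│A → → ↓│
│ ┌───╴ │
│ │↓ ← ↲│
│ │ ┌─╴ │
│ │↓│   │
│ │ └─┐ │
│ │↳ B│ │
└─┴───┴─┘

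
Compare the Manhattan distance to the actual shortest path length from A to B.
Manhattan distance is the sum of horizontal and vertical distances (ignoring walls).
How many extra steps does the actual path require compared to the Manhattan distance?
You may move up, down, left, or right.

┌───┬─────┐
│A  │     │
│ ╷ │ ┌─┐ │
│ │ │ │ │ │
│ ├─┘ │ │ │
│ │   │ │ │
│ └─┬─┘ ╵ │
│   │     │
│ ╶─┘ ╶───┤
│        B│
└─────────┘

Manhattan distance: |4 - 0| + |4 - 0| = 8
Actual path length: 8
Extra steps: 8 - 8 = 0

Solution:

┌───┬─────┐
│A  │     │
│ ╷ │ ┌─┐ │
│↓│ │ │ │ │
│ ├─┘ │ │ │
│↓│   │ │ │
│ └─┬─┘ ╵ │
│↓  │     │
│ ╶─┘ ╶───┤
│↳ → → → B│
└─────────┘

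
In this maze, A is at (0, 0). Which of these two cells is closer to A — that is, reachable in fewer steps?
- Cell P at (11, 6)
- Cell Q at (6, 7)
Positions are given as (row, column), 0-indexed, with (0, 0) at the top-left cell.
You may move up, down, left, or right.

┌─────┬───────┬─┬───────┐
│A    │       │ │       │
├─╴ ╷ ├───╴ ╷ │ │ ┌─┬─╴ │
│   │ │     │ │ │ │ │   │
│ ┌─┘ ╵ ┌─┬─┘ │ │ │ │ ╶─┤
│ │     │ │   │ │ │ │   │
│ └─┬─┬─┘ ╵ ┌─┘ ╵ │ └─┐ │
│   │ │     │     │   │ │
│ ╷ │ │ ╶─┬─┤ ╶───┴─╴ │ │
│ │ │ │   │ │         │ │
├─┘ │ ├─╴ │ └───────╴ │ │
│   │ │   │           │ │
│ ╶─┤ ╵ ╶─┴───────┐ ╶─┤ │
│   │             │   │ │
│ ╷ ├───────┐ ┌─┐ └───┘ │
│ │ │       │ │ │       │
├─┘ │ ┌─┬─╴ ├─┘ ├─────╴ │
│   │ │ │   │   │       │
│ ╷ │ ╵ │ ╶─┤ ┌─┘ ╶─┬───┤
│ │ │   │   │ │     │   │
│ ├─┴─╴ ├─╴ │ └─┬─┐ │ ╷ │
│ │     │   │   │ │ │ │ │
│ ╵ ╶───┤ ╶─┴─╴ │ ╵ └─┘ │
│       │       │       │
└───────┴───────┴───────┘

Shortest path A → P at (11, 6): 37 steps
Shortest path A → Q at (6, 7): 25 steps

Q is closer (25 steps vs 37 steps).

Path to P:

┌─────┬───────┬─┬───────┐
│A ↓  │       │ │       │
├─╴ ╷ ├───╴ ╷ │ │ ┌─┬─╴ │
│↓ ↲│ │     │ │ │ │ │   │
│ ┌─┘ ╵ ┌─┬─┘ │ │ │ │ ╶─┤
│↓│     │ │   │ │ │ │   │
│ └─┬─┬─┘ ╵ ┌─┘ ╵ │ └─┐ │
│↳ ↓│ │     │     │   │ │
│ ╷ │ │ ╶─┬─┤ ╶───┴─╴ │ │
│ │↓│ │   │ │         │ │
├─┘ │ ├─╴ │ └───────╴ │ │
│↓ ↲│ │   │           │ │
│ ╶─┤ ╵ ╶─┴───────┐ ╶─┤ │
│↳ ↓│             │   │ │
│ ╷ ├───────┐ ┌─┐ └───┘ │
│ │↓│↱ → → ↓│ │ │       │
├─┘ │ ┌─┬─╴ ├─┘ ├─────╴ │
│↓ ↲│↑│ │↓ ↲│   │       │
│ ╷ │ ╵ │ ╶─┤ ┌─┘ ╶─┬───┤
│↓│ │↑ ↰│↳ ↓│ │     │   │
│ ├─┴─╴ ├─╴ │ └─┬─┐ │ ╷ │
│↓│↱ → ↑│↓ ↲│   │ │ │ │ │
│ ╵ ╶───┤ ╶─┴─╴ │ ╵ └─┘ │
│↳ ↑    │↳ → P  │       │
└───────┴───────┴───────┘

Path to Q:

┌─────┬───────┬─┬───────┐
│A → ↓│    ↱ ↓│ │       │
├─╴ ╷ ├───╴ ╷ │ │ ┌─┬─╴ │
│   │↓│↱ → ↑│↓│ │ │ │   │
│ ┌─┘ ╵ ┌─┬─┘ │ │ │ │ ╶─┤
│ │  ↳ ↑│ │↓ ↲│ │ │ │   │
│ └─┬─┬─┘ ╵ ┌─┘ ╵ │ └─┐ │
│   │ │↓ ← ↲│     │   │ │
│ ╷ │ │ ╶─┬─┤ ╶───┴─╴ │ │
│ │ │ │↳ ↓│ │         │ │
├─┘ │ ├─╴ │ └───────╴ │ │
│   │ │↓ ↲│           │ │
│ ╶─┤ ╵ ╶─┴───────┐ ╶─┤ │
│   │  ↳ → → → Q  │   │ │
│ ╷ ├───────┐ ┌─┐ └───┘ │
│ │ │       │ │ │       │
├─┘ │ ┌─┬─╴ ├─┘ ├─────╴ │
│   │ │ │   │   │       │
│ ╷ │ ╵ │ ╶─┤ ┌─┘ ╶─┬───┤
│ │ │   │   │ │     │   │
│ ├─┴─╴ ├─╴ │ └─┬─┐ │ ╷ │
│ │     │   │   │ │ │ │ │
│ ╵ ╶───┤ ╶─┴─╴ │ ╵ └─┘ │
│       │       │       │
└───────┴───────┴───────┘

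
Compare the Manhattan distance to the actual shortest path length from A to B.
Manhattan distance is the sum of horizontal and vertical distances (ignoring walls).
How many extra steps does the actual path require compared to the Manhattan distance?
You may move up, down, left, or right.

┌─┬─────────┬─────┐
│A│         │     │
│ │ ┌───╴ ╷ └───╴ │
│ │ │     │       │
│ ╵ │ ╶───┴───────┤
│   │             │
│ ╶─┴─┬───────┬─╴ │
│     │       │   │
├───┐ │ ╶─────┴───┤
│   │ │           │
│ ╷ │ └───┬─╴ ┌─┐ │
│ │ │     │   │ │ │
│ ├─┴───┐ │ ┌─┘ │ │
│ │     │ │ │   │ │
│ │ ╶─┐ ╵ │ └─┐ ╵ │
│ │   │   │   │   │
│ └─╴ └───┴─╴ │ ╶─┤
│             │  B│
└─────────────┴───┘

Manhattan distance: |8 - 0| + |8 - 0| = 16
Actual path length: 36
Extra steps: 36 - 16 = 20

Solution:

┌─┬─────────┬─────┐
│A│         │     │
│ │ ┌───╴ ╷ └───╴ │
│↓│ │     │       │
│ ╵ │ ╶───┴───────┤
│↓  │             │
│ ╶─┴─┬───────┬─╴ │
│↳ → ↓│       │   │
├───┐ │ ╶─────┴───┤
│   │↓│      ↱ → ↓│
│ ╷ │ └───┬─╴ ┌─┐ │
│ │ │↳ → ↓│↱ ↑│ │↓│
│ ├─┴───┐ │ ┌─┘ │ │
│ │↓ ← ↰│↓│↑│   │↓│
│ │ ╶─┐ ╵ │ └─┐ ╵ │
│ │↳ ↓│↑ ↲│↑ ↰│↓ ↲│
│ └─╴ └───┴─╴ │ ╶─┤
│    ↳ → → → ↑│↳ B│
└─────────────┴───┘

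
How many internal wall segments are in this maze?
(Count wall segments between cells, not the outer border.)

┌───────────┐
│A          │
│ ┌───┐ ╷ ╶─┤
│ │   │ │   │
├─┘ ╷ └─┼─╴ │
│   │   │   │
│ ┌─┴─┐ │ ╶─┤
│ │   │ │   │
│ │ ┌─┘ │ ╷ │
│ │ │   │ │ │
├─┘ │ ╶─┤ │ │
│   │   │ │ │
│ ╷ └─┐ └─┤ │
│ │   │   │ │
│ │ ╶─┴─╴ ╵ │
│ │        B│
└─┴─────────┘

Counting internal wall segments:
Total internal walls: 35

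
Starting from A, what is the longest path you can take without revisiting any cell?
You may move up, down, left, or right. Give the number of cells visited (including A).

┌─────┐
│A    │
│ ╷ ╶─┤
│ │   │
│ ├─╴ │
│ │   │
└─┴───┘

Finding longest simple path using DFS:
Start: (0, 0)
Longest path visits 6 cells
Path: A → right → down → right → down → left

Solution:

┌─────┐
│A ↓  │
│ ╷ ╶─┤
│ │↳ ↓│
│ ├─╴ │
│ │B ↲│
└─┴───┘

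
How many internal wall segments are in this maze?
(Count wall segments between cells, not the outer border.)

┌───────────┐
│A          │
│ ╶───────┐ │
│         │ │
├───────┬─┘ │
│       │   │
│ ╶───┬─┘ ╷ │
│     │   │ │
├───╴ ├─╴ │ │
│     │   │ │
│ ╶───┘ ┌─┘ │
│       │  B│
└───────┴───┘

Counting internal wall segments:
Total internal walls: 25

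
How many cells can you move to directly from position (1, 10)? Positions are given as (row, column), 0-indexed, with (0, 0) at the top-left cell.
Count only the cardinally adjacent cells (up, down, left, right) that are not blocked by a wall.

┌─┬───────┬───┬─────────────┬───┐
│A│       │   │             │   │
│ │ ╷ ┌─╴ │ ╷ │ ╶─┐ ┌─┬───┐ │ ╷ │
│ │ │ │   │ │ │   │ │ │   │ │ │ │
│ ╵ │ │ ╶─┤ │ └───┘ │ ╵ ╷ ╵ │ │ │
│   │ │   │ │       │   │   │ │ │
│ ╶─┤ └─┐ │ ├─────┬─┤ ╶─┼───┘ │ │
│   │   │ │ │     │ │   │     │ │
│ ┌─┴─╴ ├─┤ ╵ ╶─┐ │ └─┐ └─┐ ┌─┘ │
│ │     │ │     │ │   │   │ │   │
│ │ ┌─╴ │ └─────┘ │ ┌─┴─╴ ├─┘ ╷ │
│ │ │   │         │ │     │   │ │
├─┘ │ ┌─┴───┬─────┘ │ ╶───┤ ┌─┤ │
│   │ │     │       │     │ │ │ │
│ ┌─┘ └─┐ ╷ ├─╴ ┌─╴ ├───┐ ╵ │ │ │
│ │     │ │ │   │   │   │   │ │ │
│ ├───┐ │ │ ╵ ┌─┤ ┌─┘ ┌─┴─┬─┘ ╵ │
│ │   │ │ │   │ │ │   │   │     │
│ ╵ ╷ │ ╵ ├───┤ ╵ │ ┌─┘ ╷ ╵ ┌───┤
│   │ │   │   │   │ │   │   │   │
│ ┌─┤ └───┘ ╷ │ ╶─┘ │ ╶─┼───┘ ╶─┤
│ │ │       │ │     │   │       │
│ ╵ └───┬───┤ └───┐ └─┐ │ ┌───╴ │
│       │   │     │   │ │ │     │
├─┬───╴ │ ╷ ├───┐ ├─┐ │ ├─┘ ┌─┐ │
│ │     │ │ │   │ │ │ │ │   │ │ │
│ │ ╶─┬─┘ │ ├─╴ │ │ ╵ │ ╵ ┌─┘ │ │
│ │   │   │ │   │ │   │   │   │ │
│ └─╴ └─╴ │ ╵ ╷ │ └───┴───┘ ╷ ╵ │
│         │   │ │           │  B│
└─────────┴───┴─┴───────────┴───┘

Checking passable neighbors of (1, 10):
Neighbors: (2, 10)
Count: 1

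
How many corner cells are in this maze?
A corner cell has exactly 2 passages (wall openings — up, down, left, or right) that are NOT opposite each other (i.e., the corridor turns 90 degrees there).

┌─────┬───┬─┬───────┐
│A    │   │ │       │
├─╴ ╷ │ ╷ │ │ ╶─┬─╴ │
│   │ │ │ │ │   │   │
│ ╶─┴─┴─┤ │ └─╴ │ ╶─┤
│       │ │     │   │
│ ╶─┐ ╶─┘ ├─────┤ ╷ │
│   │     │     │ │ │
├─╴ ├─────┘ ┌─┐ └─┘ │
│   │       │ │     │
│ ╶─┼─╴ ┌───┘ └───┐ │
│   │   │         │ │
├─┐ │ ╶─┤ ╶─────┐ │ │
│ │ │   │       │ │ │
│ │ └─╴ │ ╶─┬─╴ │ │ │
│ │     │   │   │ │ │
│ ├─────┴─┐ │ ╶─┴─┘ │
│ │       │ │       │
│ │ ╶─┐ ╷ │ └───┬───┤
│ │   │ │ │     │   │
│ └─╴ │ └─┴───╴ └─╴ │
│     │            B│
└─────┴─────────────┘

Counting corner cells (2 non-opposite passages):
Total corners: 52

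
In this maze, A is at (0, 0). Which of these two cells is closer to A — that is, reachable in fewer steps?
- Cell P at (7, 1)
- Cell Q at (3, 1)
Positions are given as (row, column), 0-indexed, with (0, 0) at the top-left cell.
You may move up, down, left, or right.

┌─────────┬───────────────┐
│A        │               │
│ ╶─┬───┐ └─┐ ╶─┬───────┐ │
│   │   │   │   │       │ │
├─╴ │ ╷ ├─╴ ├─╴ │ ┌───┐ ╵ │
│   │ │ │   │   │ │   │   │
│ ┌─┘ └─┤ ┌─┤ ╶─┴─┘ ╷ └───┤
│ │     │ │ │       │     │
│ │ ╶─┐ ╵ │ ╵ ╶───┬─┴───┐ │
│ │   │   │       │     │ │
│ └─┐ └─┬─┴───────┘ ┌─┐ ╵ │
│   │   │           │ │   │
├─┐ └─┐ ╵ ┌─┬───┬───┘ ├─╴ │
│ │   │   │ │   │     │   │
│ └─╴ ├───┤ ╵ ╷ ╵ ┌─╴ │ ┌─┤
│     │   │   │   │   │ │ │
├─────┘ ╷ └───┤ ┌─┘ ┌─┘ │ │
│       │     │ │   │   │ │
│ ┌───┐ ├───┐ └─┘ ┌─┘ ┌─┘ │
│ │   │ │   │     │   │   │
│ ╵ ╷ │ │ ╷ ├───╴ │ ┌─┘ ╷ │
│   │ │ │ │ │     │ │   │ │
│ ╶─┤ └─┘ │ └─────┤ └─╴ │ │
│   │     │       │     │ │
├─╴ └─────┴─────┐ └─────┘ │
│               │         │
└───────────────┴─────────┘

Shortest path A → P at (7, 1): 12 steps
Shortest path A → Q at (3, 1): 14 steps

P is closer (12 steps vs 14 steps).

Path to P:

┌─────────┬───────────────┐
│A        │               │
│ ╶─┬───┐ └─┐ ╶─┬───────┐ │
│↳ ↓│   │   │   │       │ │
├─╴ │ ╷ ├─╴ ├─╴ │ ┌───┐ ╵ │
│↓ ↲│ │ │   │   │ │   │   │
│ ┌─┘ └─┤ ┌─┤ ╶─┴─┘ ╷ └───┤
│↓│     │ │ │       │     │
│ │ ╶─┐ ╵ │ ╵ ╶───┬─┴───┐ │
│↓│   │   │       │     │ │
│ └─┐ └─┬─┴───────┘ ┌─┐ ╵ │
│↳ ↓│   │           │ │   │
├─┐ └─┐ ╵ ┌─┬───┬───┘ ├─╴ │
│ │↳ ↓│   │ │   │     │   │
│ └─╴ ├───┤ ╵ ╷ ╵ ┌─╴ │ ┌─┤
│  P ↲│   │   │   │   │ │ │
├─────┘ ╷ └───┤ ┌─┘ ┌─┘ │ │
│       │     │ │   │   │ │
│ ┌───┐ ├───┐ └─┘ ┌─┘ ┌─┘ │
│ │   │ │   │     │   │   │
│ ╵ ╷ │ │ ╷ ├───╴ │ ┌─┘ ╷ │
│   │ │ │ │ │     │ │   │ │
│ ╶─┤ └─┘ │ └─────┤ └─╴ │ │
│   │     │       │     │ │
├─╴ └─────┴─────┐ └─────┘ │
│               │         │
└───────────────┴─────────┘

Path to Q:

┌─────────┬───────────────┐
│A → → → ↓│               │
│ ╶─┬───┐ └─┐ ╶─┬───────┐ │
│   │   │↳ ↓│   │       │ │
├─╴ │ ╷ ├─╴ ├─╴ │ ┌───┐ ╵ │
│   │ │ │↓ ↲│   │ │   │   │
│ ┌─┘ └─┤ ┌─┤ ╶─┴─┘ ╷ └───┤
│ │Q ← ↰│↓│ │       │     │
│ │ ╶─┐ ╵ │ ╵ ╶───┬─┴───┐ │
│ │   │↑ ↲│       │     │ │
│ └─┐ └─┬─┴───────┘ ┌─┐ ╵ │
│   │   │           │ │   │
├─┐ └─┐ ╵ ┌─┬───┬───┘ ├─╴ │
│ │   │   │ │   │     │   │
│ └─╴ ├───┤ ╵ ╷ ╵ ┌─╴ │ ┌─┤
│     │   │   │   │   │ │ │
├─────┘ ╷ └───┤ ┌─┘ ┌─┘ │ │
│       │     │ │   │   │ │
│ ┌───┐ ├───┐ └─┘ ┌─┘ ┌─┘ │
│ │   │ │   │     │   │   │
│ ╵ ╷ │ │ ╷ ├───╴ │ ┌─┘ ╷ │
│   │ │ │ │ │     │ │   │ │
│ ╶─┤ └─┘ │ └─────┤ └─╴ │ │
│   │     │       │     │ │
├─╴ └─────┴─────┐ └─────┘ │
│               │         │
└───────────────┴─────────┘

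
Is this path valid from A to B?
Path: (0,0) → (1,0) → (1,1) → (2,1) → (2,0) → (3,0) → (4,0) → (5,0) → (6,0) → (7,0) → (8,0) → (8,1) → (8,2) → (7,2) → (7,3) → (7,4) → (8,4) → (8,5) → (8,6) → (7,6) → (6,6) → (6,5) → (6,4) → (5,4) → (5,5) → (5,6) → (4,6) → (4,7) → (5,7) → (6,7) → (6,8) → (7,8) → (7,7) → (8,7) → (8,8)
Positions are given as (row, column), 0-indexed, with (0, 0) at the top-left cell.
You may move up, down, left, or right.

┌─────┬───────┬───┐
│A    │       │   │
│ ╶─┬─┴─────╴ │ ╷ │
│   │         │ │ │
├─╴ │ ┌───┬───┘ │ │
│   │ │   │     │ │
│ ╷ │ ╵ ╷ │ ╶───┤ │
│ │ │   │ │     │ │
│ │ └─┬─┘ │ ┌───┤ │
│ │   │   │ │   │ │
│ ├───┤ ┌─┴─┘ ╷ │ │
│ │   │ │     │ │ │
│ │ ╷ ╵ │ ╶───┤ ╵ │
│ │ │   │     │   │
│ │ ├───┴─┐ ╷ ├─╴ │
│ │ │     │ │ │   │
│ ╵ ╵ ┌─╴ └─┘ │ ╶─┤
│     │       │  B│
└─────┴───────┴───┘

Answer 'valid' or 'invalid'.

Checking path validity:
Result: All consecutive moves are passable.

valid

Correct solution:

┌─────┬───────┬───┐
│A    │       │   │
│ ╶─┬─┴─────╴ │ ╷ │
│↳ ↓│         │ │ │
├─╴ │ ┌───┬───┘ │ │
│↓ ↲│ │   │     │ │
│ ╷ │ ╵ ╷ │ ╶───┤ │
│↓│ │   │ │     │ │
│ │ └─┬─┘ │ ┌───┤ │
│↓│   │   │ │↱ ↓│ │
│ ├───┤ ┌─┴─┘ ╷ │ │
│↓│   │ │↱ → ↑│↓│ │
│ │ ╷ ╵ │ ╶───┤ ╵ │
│↓│ │   │↑ ← ↰│↳ ↓│
│ │ ├───┴─┐ ╷ ├─╴ │
│↓│ │↱ → ↓│ │↑│↓ ↲│
│ ╵ ╵ ┌─╴ └─┘ │ ╶─┤
│↳ → ↑│  ↳ → ↑│↳ B│
└─────┴───────┴───┘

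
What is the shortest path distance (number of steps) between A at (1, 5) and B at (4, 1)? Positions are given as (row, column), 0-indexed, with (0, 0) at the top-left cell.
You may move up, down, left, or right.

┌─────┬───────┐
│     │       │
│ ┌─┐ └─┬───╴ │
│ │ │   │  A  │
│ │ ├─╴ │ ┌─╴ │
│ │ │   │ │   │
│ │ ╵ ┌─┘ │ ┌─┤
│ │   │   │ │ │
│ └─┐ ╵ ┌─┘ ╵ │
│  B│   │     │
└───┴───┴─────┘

Finding path from (1, 5) to (4, 1):
Path: (1,5) → (1,4) → (2,4) → (3,4) → (3,3) → (4,3) → (4,2) → (3,2) → (2,2) → (2,3) → (1,3) → (1,2) → (0,2) → (0,1) → (0,0) → (1,0) → (2,0) → (3,0) → (4,0) → (4,1)
Distance: 19 steps

Solution:

┌─────┬───────┐
│↓ ← ↰│       │
│ ┌─┐ └─┬───╴ │
│↓│ │↑ ↰│↓ A  │
│ │ ├─╴ │ ┌─╴ │
│↓│ │↱ ↑│↓│   │
│ │ ╵ ┌─┘ │ ┌─┤
│↓│  ↑│↓ ↲│ │ │
│ └─┐ ╵ ┌─┘ ╵ │
│↳ B│↑ ↲│     │
└───┴───┴─────┘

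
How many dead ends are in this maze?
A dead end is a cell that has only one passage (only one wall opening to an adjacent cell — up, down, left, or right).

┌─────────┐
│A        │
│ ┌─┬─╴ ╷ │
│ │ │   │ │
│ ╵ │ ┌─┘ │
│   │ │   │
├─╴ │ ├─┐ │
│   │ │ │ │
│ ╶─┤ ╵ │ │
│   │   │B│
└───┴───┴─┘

Checking each cell for number of passages:

Dead ends found at positions:
  (1, 1)
  (2, 3)
  (3, 3)
  (4, 1)
  (4, 4)
Total dead ends: 5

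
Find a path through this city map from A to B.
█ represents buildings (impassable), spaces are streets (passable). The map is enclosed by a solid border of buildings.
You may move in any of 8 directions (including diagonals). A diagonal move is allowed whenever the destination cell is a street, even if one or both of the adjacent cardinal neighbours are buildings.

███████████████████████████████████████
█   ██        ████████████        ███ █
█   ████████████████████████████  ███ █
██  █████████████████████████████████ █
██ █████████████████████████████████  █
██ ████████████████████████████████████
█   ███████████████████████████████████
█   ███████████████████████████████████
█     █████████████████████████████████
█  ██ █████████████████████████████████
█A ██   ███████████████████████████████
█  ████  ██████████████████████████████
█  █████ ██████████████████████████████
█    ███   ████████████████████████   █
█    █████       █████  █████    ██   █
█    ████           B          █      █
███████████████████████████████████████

Finding the shortest path from A to B:
Movement: 8-directional
Path length: 19 steps
Directions: up-right → up-right → right → down-right → down-right → down-right → down-right → down-right → right → down-right → right → right → right → right → right → down-right → right → right → right

Solution:

███████████████████████████████████████
█   ██        ████████████        ███ █
█   ████████████████████████████  ███ █
██  █████████████████████████████████ █
██ █████████████████████████████████  █
██ ████████████████████████████████████
█   ███████████████████████████████████
█   ███████████████████████████████████
█  →↘ █████████████████████████████████
█ ↗██↘█████████████████████████████████
█A ██ ↘ ███████████████████████████████
█  ████↘ ██████████████████████████████
█  █████↘██████████████████████████████
█    ███ →↘████████████████████████   █
█    █████ →→→→→↘█████  █████    ██   █
█    ████        →→→B          █      █
███████████████████████████████████████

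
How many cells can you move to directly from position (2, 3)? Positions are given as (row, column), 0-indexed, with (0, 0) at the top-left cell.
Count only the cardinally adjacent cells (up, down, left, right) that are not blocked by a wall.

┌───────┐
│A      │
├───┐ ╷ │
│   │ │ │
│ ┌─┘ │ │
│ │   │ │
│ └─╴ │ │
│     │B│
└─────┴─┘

Checking passable neighbors of (2, 3):
Neighbors: (1, 3), (3, 3)
Count: 2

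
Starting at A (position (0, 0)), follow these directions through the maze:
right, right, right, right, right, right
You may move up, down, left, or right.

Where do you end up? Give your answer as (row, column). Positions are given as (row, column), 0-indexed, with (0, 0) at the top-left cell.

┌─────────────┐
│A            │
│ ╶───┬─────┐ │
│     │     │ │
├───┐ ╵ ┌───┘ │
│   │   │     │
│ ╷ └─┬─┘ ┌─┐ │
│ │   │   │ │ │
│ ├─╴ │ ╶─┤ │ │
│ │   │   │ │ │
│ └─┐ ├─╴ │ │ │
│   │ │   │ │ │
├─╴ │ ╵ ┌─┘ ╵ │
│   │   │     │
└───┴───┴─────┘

Following directions step by step:
Start: (0, 0)
  right: (0, 0) → (0, 1)
  right: (0, 1) → (0, 2)
  right: (0, 2) → (0, 3)
  right: (0, 3) → (0, 4)
  right: (0, 4) → (0, 5)
  right: (0, 5) → (0, 6)
Final position: (0, 6)

Path taken:

┌─────────────┐
│A → → → → → B│
│ ╶───┬─────┐ │
│     │     │ │
├───┐ ╵ ┌───┘ │
│   │   │     │
│ ╷ └─┬─┘ ┌─┐ │
│ │   │   │ │ │
│ ├─╴ │ ╶─┤ │ │
│ │   │   │ │ │
│ └─┐ ├─╴ │ │ │
│   │ │   │ │ │
├─╴ │ ╵ ┌─┘ ╵ │
│   │   │     │
└───┴───┴─────┘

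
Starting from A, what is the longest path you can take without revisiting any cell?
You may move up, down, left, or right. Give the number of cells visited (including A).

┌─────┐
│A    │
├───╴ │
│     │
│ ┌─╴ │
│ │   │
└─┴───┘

Finding longest simple path using DFS:
Start: (0, 0)
Longest path visits 7 cells
Path: A → right → right → down → left → left → down

Solution:

┌─────┐
│A → ↓│
├───╴ │
│↓ ← ↲│
│ ┌─╴ │
│B│   │
└─┴───┘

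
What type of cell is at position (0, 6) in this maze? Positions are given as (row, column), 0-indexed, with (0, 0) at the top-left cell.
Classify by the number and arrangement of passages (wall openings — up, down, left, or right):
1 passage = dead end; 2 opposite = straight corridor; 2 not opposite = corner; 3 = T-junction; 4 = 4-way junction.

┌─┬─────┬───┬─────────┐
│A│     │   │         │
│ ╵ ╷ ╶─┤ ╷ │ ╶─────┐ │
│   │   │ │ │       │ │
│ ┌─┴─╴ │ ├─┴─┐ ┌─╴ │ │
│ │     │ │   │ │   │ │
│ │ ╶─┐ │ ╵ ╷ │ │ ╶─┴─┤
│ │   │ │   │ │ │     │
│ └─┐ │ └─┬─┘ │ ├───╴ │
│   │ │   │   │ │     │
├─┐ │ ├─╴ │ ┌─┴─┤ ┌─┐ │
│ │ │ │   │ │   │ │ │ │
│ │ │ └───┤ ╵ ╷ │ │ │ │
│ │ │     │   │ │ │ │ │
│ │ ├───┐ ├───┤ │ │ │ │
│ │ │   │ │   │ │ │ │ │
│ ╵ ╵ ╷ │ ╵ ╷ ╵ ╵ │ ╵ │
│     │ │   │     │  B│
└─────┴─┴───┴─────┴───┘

Checking cell at (0, 6):
Number of passages: 2
Cell type: corner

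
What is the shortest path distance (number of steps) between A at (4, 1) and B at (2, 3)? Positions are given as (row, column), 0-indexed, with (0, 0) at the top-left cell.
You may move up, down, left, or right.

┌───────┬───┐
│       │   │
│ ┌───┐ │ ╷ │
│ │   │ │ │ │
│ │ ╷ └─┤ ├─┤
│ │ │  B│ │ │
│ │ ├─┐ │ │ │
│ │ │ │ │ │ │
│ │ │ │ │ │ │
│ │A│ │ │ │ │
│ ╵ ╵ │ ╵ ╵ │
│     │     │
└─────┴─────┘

Finding path from (4, 1) to (2, 3):
Path: (4,1) → (3,1) → (2,1) → (1,1) → (1,2) → (2,2) → (2,3)
Distance: 6 steps

Solution:

┌───────┬───┐
│       │   │
│ ┌───┐ │ ╷ │
│ │↱ ↓│ │ │ │
│ │ ╷ └─┤ ├─┤
│ │↑│↳ B│ │ │
│ │ ├─┐ │ │ │
│ │↑│ │ │ │ │
│ │ │ │ │ │ │
│ │A│ │ │ │ │
│ ╵ ╵ │ ╵ ╵ │
│     │     │
└─────┴─────┘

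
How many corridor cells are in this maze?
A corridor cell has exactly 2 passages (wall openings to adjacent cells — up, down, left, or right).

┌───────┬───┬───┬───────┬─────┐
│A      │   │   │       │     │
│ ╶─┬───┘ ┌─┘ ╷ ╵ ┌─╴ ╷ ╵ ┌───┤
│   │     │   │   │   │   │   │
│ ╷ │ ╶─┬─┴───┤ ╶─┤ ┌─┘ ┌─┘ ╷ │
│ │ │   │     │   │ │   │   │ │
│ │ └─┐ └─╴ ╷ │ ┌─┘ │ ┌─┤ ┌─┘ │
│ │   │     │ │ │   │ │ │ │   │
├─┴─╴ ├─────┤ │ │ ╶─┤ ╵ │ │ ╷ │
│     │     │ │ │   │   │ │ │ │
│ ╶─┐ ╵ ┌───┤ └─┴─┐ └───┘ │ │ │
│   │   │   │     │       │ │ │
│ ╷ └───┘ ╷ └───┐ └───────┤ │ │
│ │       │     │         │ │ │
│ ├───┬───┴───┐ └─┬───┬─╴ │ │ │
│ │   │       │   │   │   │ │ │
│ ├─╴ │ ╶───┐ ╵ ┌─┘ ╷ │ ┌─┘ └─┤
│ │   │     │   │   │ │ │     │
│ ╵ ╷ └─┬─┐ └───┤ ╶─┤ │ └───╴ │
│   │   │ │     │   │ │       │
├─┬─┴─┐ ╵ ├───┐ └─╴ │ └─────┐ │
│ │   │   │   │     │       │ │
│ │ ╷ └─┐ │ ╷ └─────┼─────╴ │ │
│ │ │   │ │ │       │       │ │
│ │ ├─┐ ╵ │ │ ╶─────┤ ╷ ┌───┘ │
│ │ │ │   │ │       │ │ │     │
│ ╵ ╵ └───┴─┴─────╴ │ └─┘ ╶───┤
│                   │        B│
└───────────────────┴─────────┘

Counting cells with exactly 2 passages:
Total corridor cells: 170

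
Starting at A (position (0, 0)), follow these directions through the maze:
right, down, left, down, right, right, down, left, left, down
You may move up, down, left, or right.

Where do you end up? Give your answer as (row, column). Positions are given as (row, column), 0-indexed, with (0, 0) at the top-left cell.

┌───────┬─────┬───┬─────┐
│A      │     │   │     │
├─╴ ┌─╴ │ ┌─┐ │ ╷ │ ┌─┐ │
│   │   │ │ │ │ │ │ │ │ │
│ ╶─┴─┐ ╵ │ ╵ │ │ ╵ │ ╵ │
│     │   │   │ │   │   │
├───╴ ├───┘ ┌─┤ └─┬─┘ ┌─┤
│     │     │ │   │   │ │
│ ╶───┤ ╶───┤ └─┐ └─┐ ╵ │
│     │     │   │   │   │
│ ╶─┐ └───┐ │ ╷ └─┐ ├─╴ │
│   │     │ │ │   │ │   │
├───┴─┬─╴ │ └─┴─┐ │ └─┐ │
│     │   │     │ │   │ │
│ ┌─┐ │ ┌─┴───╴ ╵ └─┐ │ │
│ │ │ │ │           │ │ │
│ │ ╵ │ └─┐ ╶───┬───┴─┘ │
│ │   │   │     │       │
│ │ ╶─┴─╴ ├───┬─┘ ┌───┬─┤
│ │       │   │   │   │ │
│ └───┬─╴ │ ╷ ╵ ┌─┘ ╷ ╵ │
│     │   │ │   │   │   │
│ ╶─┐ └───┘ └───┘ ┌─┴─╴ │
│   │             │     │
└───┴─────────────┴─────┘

Following directions step by step:
Start: (0, 0)
  right: (0, 0) → (0, 1)
  down: (0, 1) → (1, 1)
  left: (1, 1) → (1, 0)
  down: (1, 0) → (2, 0)
  right: (2, 0) → (2, 1)
  right: (2, 1) → (2, 2)
  down: (2, 2) → (3, 2)
  left: (3, 2) → (3, 1)
  left: (3, 1) → (3, 0)
  down: (3, 0) → (4, 0)
Final position: (4, 0)

Path taken:

┌───────┬─────┬───┬─────┐
│A ↓    │     │   │     │
├─╴ ┌─╴ │ ┌─┐ │ ╷ │ ┌─┐ │
│↓ ↲│   │ │ │ │ │ │ │ │ │
│ ╶─┴─┐ ╵ │ ╵ │ │ ╵ │ ╵ │
│↳ → ↓│   │   │ │   │   │
├───╴ ├───┘ ┌─┤ └─┬─┘ ┌─┤
│↓ ← ↲│     │ │   │   │ │
│ ╶───┤ ╶───┤ └─┐ └─┐ ╵ │
│B    │     │   │   │   │
│ ╶─┐ └───┐ │ ╷ └─┐ ├─╴ │
│   │     │ │ │   │ │   │
├───┴─┬─╴ │ └─┴─┐ │ └─┐ │
│     │   │     │ │   │ │
│ ┌─┐ │ ┌─┴───╴ ╵ └─┐ │ │
│ │ │ │ │           │ │ │
│ │ ╵ │ └─┐ ╶───┬───┴─┘ │
│ │   │   │     │       │
│ │ ╶─┴─╴ ├───┬─┘ ┌───┬─┤
│ │       │   │   │   │ │
│ └───┬─╴ │ ╷ ╵ ┌─┘ ╷ ╵ │
│     │   │ │   │   │   │
│ ╶─┐ └───┘ └───┘ ┌─┴─╴ │
│   │             │     │
└───┴─────────────┴─────┘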